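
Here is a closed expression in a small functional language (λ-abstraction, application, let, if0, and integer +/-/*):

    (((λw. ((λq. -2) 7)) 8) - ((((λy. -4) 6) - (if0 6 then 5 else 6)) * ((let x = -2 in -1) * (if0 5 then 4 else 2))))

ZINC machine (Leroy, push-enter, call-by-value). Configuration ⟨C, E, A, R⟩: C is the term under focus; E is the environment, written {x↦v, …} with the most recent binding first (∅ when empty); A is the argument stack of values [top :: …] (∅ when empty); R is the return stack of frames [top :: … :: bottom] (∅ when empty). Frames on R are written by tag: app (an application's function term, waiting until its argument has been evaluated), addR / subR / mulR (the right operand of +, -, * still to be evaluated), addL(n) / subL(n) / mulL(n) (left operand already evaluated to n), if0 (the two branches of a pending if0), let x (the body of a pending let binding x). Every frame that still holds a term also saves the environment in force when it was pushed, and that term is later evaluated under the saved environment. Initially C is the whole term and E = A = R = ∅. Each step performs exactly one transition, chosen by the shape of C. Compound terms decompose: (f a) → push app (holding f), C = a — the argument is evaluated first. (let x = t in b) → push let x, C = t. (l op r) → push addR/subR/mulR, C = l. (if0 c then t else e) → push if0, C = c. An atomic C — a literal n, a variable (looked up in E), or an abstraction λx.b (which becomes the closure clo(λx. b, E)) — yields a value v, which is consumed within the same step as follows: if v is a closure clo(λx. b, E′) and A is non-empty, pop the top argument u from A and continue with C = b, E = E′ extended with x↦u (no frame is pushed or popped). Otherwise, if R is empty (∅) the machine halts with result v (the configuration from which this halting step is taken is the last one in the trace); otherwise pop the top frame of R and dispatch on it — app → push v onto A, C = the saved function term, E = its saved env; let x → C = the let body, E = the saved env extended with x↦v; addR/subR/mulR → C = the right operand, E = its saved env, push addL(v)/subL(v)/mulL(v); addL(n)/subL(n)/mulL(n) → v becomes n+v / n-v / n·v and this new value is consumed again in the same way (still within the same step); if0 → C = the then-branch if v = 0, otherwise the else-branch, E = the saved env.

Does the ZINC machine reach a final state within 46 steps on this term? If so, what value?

Answer: -22

Derivation:
t=0: <C=(((λw. ((λq. -2) 7)) 8) - ((((λy. -4) 6) - (if0 6 then 5 else 6)) * ((let x = -2 in -1) * (if0 5 then 4 else 2)))), E=∅, A=∅, R=∅>
t=1: <C=((λw. ((λq. -2) 7)) 8), E=∅, A=∅, R=[subR]>
t=2: <C=8, E=∅, A=∅, R=[app :: subR]>
t=3: <C=(λw. ((λq. -2) 7)), E=∅, A=[8], R=[subR]>
t=4: <C=((λq. -2) 7), E={w↦8}, A=∅, R=[subR]>
t=5: <C=7, E={w↦8}, A=∅, R=[app :: subR]>
t=6: <C=(λq. -2), E={w↦8}, A=[7], R=[subR]>
t=7: <C=-2, E={q↦7, w↦8}, A=∅, R=[subR]>
t=8: <C=((((λy. -4) 6) - (if0 6 then 5 else 6)) * ((let x = -2 in -1) * (if0 5 then 4 else 2))), E=∅, A=∅, R=[subL(-2)]>
t=9: <C=(((λy. -4) 6) - (if0 6 then 5 else 6)), E=∅, A=∅, R=[mulR :: subL(-2)]>
t=10: <C=((λy. -4) 6), E=∅, A=∅, R=[subR :: mulR :: subL(-2)]>
t=11: <C=6, E=∅, A=∅, R=[app :: subR :: mulR :: subL(-2)]>
t=12: <C=(λy. -4), E=∅, A=[6], R=[subR :: mulR :: subL(-2)]>
t=13: <C=-4, E={y↦6}, A=∅, R=[subR :: mulR :: subL(-2)]>
t=14: <C=(if0 6 then 5 else 6), E=∅, A=∅, R=[subL(-4) :: mulR :: subL(-2)]>
t=15: <C=6, E=∅, A=∅, R=[if0 :: subL(-4) :: mulR :: subL(-2)]>
t=16: <C=6, E=∅, A=∅, R=[subL(-4) :: mulR :: subL(-2)]>
t=17: <C=((let x = -2 in -1) * (if0 5 then 4 else 2)), E=∅, A=∅, R=[mulL(-10) :: subL(-2)]>
t=18: <C=(let x = -2 in -1), E=∅, A=∅, R=[mulR :: mulL(-10) :: subL(-2)]>
t=19: <C=-2, E=∅, A=∅, R=[let x :: mulR :: mulL(-10) :: subL(-2)]>
t=20: <C=-1, E={x↦-2}, A=∅, R=[mulR :: mulL(-10) :: subL(-2)]>
t=21: <C=(if0 5 then 4 else 2), E=∅, A=∅, R=[mulL(-1) :: mulL(-10) :: subL(-2)]>
t=22: <C=5, E=∅, A=∅, R=[if0 :: mulL(-1) :: mulL(-10) :: subL(-2)]>
t=23: <C=2, E=∅, A=∅, R=[mulL(-1) :: mulL(-10) :: subL(-2)]>
→ final value -22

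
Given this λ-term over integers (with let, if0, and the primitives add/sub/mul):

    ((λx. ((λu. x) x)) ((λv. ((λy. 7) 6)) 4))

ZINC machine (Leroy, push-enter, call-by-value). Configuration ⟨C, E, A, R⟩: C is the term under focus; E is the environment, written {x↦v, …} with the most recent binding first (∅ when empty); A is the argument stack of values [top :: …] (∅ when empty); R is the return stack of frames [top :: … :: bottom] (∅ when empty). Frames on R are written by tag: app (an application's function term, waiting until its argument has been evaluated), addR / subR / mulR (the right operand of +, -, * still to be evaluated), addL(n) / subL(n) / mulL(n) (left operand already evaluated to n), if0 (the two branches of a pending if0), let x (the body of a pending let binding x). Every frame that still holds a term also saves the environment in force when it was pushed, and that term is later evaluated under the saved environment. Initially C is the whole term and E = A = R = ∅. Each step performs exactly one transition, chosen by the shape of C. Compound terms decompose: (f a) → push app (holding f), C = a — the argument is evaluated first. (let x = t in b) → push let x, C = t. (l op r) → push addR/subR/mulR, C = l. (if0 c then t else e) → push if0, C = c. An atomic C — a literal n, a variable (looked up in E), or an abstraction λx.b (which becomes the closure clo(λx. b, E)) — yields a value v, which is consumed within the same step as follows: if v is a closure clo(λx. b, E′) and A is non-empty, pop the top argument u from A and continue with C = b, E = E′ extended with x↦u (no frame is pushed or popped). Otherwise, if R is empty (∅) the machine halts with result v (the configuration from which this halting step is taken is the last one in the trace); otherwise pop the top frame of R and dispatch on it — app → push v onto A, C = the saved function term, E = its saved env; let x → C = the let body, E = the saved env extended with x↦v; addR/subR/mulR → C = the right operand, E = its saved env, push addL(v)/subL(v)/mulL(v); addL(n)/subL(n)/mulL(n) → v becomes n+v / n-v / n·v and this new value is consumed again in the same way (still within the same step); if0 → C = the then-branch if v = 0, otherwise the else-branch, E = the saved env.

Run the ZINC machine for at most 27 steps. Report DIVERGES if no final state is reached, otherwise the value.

0. [C=((λx. ((λu. x) x)) ((λv. ((λy. 7) 6)) 4)) | E=∅ | A=∅ | R=∅]
1. [C=((λv. ((λy. 7) 6)) 4) | E=∅ | A=∅ | R=[app]]
2. [C=4 | E=∅ | A=∅ | R=[app :: app]]
3. [C=(λv. ((λy. 7) 6)) | E=∅ | A=[4] | R=[app]]
4. [C=((λy. 7) 6) | E={v↦4} | A=∅ | R=[app]]
5. [C=6 | E={v↦4} | A=∅ | R=[app :: app]]
6. [C=(λy. 7) | E={v↦4} | A=[6] | R=[app]]
7. [C=7 | E={y↦6, v↦4} | A=∅ | R=[app]]
8. [C=(λx. ((λu. x) x)) | E=∅ | A=[7] | R=∅]
9. [C=((λu. x) x) | E={x↦7} | A=∅ | R=∅]
10. [C=x | E={x↦7} | A=∅ | R=[app]]
11. [C=(λu. x) | E={x↦7} | A=[7] | R=∅]
12. [C=x | E={u↦7, x↦7} | A=∅ | R=∅]
→ final value 7

Answer: 7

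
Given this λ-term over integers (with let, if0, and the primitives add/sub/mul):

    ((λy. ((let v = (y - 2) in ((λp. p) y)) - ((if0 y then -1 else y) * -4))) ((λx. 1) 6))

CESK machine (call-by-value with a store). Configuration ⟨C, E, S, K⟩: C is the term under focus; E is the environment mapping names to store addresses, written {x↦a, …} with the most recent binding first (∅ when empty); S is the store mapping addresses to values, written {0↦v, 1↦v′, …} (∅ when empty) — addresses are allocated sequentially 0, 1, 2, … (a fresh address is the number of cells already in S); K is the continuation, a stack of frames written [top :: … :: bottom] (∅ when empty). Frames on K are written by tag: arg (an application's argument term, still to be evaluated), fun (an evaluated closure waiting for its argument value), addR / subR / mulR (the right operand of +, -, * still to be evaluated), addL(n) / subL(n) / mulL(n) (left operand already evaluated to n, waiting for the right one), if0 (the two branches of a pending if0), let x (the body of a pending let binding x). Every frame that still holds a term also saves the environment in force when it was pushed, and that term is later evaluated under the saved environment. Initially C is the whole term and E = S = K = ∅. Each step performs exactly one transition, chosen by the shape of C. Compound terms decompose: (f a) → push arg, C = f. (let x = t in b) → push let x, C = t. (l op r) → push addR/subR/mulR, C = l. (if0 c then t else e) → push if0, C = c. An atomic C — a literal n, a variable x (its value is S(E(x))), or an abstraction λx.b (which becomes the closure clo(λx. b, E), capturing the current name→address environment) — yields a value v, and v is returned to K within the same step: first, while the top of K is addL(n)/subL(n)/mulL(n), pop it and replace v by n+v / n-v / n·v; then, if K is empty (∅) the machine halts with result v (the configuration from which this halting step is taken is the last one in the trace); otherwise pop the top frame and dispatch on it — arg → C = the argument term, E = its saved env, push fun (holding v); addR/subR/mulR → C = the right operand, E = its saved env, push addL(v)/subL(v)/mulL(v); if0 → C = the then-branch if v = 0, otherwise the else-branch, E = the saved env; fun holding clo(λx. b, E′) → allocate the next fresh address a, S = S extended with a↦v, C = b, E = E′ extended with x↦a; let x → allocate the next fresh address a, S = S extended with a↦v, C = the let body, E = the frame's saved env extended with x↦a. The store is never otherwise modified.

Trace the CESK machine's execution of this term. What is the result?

Answer: 5

Machine steps:
0. <C=((λy. ((let v = (y - 2) in ((λp. p) y)) - ((if0 y then -1 else y) * -4))) ((λx. 1) 6)), E=∅, S=∅, K=∅>
1. <C=(λy. ((let v = (y - 2) in ((λp. p) y)) - ((if0 y then -1 else y) * -4))), E=∅, S=∅, K=[arg]>
2. <C=((λx. 1) 6), E=∅, S=∅, K=[fun]>
3. <C=(λx. 1), E=∅, S=∅, K=[arg :: fun]>
4. <C=6, E=∅, S=∅, K=[fun :: fun]>
5. <C=1, E={x↦0}, S={0↦6}, K=[fun]>
6. <C=((let v = (y - 2) in ((λp. p) y)) - ((if0 y then -1 else y) * -4)), E={y↦1}, S={0↦6, 1↦1}, K=∅>
7. <C=(let v = (y - 2) in ((λp. p) y)), E={y↦1}, S={0↦6, 1↦1}, K=[subR]>
8. <C=(y - 2), E={y↦1}, S={0↦6, 1↦1}, K=[let v :: subR]>
9. <C=y, E={y↦1}, S={0↦6, 1↦1}, K=[subR :: let v :: subR]>
10. <C=2, E={y↦1}, S={0↦6, 1↦1}, K=[subL(1) :: let v :: subR]>
11. <C=((λp. p) y), E={v↦2, y↦1}, S={0↦6, 1↦1, 2↦-1}, K=[subR]>
12. <C=(λp. p), E={v↦2, y↦1}, S={0↦6, 1↦1, 2↦-1}, K=[arg :: subR]>
13. <C=y, E={v↦2, y↦1}, S={0↦6, 1↦1, 2↦-1}, K=[fun :: subR]>
14. <C=p, E={p↦3, v↦2, y↦1}, S={0↦6, 1↦1, 2↦-1, 3↦1}, K=[subR]>
15. <C=((if0 y then -1 else y) * -4), E={y↦1}, S={0↦6, 1↦1, 2↦-1, 3↦1}, K=[subL(1)]>
16. <C=(if0 y then -1 else y), E={y↦1}, S={0↦6, 1↦1, 2↦-1, 3↦1}, K=[mulR :: subL(1)]>
17. <C=y, E={y↦1}, S={0↦6, 1↦1, 2↦-1, 3↦1}, K=[if0 :: mulR :: subL(1)]>
18. <C=y, E={y↦1}, S={0↦6, 1↦1, 2↦-1, 3↦1}, K=[mulR :: subL(1)]>
19. <C=-4, E={y↦1}, S={0↦6, 1↦1, 2↦-1, 3↦1}, K=[mulL(1) :: subL(1)]>
→ final value 5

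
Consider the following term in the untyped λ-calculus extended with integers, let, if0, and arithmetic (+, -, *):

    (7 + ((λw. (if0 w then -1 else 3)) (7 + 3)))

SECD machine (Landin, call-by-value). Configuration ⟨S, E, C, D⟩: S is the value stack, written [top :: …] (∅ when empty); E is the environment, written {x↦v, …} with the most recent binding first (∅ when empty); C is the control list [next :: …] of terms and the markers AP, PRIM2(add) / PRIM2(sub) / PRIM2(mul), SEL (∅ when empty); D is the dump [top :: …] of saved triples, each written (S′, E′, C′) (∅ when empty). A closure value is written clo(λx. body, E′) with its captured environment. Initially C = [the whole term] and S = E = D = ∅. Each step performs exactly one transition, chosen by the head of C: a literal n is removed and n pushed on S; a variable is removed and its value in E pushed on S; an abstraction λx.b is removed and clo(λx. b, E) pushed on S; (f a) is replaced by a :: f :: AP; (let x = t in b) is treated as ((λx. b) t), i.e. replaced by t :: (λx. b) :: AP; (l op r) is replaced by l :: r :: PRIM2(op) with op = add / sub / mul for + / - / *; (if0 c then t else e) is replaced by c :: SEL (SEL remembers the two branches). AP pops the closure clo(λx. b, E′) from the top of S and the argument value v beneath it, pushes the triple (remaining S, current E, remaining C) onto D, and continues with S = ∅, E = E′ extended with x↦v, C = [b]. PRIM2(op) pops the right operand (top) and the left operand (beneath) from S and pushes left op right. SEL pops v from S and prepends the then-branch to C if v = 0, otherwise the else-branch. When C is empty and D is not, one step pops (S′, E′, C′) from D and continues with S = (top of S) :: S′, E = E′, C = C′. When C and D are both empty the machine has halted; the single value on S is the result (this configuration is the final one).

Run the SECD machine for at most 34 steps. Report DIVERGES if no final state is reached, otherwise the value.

[0] ⟨S=∅; E=∅; C=[(7 + ((λw. (if0 w then -1 else 3)) (7 + 3)))]; D=∅⟩
[1] ⟨S=∅; E=∅; C=[7 :: ((λw. (if0 w then -1 else 3)) (7 + 3)) :: PRIM2(add)]; D=∅⟩
[2] ⟨S=[7]; E=∅; C=[((λw. (if0 w then -1 else 3)) (7 + 3)) :: PRIM2(add)]; D=∅⟩
[3] ⟨S=[7]; E=∅; C=[(7 + 3) :: (λw. (if0 w then -1 else 3)) :: AP :: PRIM2(add)]; D=∅⟩
[4] ⟨S=[7]; E=∅; C=[7 :: 3 :: PRIM2(add) :: (λw. (if0 w then -1 else 3)) :: AP :: PRIM2(add)]; D=∅⟩
[5] ⟨S=[7 :: 7]; E=∅; C=[3 :: PRIM2(add) :: (λw. (if0 w then -1 else 3)) :: AP :: PRIM2(add)]; D=∅⟩
[6] ⟨S=[3 :: 7 :: 7]; E=∅; C=[PRIM2(add) :: (λw. (if0 w then -1 else 3)) :: AP :: PRIM2(add)]; D=∅⟩
[7] ⟨S=[10 :: 7]; E=∅; C=[(λw. (if0 w then -1 else 3)) :: AP :: PRIM2(add)]; D=∅⟩
[8] ⟨S=[clo(λw. (if0 w then -1 else 3), ∅) :: 10 :: 7]; E=∅; C=[AP :: PRIM2(add)]; D=∅⟩
[9] ⟨S=∅; E={w↦10}; C=[(if0 w then -1 else 3)]; D=[([7], ∅, [PRIM2(add)])]⟩
[10] ⟨S=∅; E={w↦10}; C=[w :: SEL]; D=[([7], ∅, [PRIM2(add)])]⟩
[11] ⟨S=[10]; E={w↦10}; C=[SEL]; D=[([7], ∅, [PRIM2(add)])]⟩
[12] ⟨S=∅; E={w↦10}; C=[3]; D=[([7], ∅, [PRIM2(add)])]⟩
[13] ⟨S=[3]; E={w↦10}; C=∅; D=[([7], ∅, [PRIM2(add)])]⟩
[14] ⟨S=[3 :: 7]; E=∅; C=[PRIM2(add)]; D=∅⟩
[15] ⟨S=[10]; E=∅; C=∅; D=∅⟩
→ final value 10

Answer: 10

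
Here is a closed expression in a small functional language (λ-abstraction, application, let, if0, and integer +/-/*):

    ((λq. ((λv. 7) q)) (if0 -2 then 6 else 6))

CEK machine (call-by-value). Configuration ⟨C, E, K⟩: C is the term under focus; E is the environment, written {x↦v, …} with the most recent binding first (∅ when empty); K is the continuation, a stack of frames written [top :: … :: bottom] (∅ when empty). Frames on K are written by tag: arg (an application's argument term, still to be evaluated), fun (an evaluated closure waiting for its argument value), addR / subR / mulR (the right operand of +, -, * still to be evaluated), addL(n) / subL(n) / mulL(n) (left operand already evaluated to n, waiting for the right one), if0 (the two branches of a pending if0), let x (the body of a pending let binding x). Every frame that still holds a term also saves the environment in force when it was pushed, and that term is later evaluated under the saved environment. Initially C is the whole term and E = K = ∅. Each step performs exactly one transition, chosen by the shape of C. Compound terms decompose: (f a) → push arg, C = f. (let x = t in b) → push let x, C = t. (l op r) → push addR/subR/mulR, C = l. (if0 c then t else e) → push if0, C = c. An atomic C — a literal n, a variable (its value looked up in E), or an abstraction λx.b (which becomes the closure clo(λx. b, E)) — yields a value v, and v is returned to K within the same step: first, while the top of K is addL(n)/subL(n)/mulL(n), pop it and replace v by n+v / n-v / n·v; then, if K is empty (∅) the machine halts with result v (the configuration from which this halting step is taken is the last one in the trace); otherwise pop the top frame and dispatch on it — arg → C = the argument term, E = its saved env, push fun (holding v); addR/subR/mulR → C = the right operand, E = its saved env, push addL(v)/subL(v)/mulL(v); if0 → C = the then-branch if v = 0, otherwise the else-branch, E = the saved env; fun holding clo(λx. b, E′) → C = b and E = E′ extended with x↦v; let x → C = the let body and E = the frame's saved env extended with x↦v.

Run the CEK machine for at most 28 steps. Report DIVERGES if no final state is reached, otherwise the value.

0. <C=((λq. ((λv. 7) q)) (if0 -2 then 6 else 6)), E=∅, K=∅>
1. <C=(λq. ((λv. 7) q)), E=∅, K=[arg]>
2. <C=(if0 -2 then 6 else 6), E=∅, K=[fun]>
3. <C=-2, E=∅, K=[if0 :: fun]>
4. <C=6, E=∅, K=[fun]>
5. <C=((λv. 7) q), E={q↦6}, K=∅>
6. <C=(λv. 7), E={q↦6}, K=[arg]>
7. <C=q, E={q↦6}, K=[fun]>
8. <C=7, E={v↦6, q↦6}, K=∅>
→ final value 7

Answer: 7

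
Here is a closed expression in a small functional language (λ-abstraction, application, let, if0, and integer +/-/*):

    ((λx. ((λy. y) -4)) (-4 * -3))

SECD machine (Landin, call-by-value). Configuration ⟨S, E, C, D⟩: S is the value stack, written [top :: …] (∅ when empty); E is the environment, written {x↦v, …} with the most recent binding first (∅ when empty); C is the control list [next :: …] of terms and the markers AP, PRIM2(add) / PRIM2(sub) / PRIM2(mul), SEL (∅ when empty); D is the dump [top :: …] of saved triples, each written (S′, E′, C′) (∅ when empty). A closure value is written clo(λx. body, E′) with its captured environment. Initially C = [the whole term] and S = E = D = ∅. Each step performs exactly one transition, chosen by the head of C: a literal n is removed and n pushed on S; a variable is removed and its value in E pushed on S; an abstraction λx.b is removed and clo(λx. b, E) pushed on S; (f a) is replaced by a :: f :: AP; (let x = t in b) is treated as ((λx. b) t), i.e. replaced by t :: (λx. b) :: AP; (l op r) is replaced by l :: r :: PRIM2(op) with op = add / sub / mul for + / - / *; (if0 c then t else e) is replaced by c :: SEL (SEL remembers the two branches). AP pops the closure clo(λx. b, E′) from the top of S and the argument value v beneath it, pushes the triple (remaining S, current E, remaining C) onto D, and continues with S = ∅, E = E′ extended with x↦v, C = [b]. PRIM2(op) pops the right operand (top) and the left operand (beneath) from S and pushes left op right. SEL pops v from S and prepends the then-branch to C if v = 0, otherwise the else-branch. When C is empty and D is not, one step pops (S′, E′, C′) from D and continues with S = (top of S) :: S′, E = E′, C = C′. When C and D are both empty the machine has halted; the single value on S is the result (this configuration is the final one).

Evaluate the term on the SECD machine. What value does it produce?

Answer: -4

Derivation:
[0] [S=∅ | E=∅ | C=[((λx. ((λy. y) -4)) (-4 * -3))] | D=∅]
[1] [S=∅ | E=∅ | C=[(-4 * -3) :: (λx. ((λy. y) -4)) :: AP] | D=∅]
[2] [S=∅ | E=∅ | C=[-4 :: -3 :: PRIM2(mul) :: (λx. ((λy. y) -4)) :: AP] | D=∅]
[3] [S=[-4] | E=∅ | C=[-3 :: PRIM2(mul) :: (λx. ((λy. y) -4)) :: AP] | D=∅]
[4] [S=[-3 :: -4] | E=∅ | C=[PRIM2(mul) :: (λx. ((λy. y) -4)) :: AP] | D=∅]
[5] [S=[12] | E=∅ | C=[(λx. ((λy. y) -4)) :: AP] | D=∅]
[6] [S=[clo(λx. ((λy. y) -4), ∅) :: 12] | E=∅ | C=[AP] | D=∅]
[7] [S=∅ | E={x↦12} | C=[((λy. y) -4)] | D=[(∅, ∅, ∅)]]
[8] [S=∅ | E={x↦12} | C=[-4 :: (λy. y) :: AP] | D=[(∅, ∅, ∅)]]
[9] [S=[-4] | E={x↦12} | C=[(λy. y) :: AP] | D=[(∅, ∅, ∅)]]
[10] [S=[clo(λy. y, {x↦12}) :: -4] | E={x↦12} | C=[AP] | D=[(∅, ∅, ∅)]]
[11] [S=∅ | E={y↦-4, x↦12} | C=[y] | D=[(∅, {x↦12}, ∅) :: (∅, ∅, ∅)]]
[12] [S=[-4] | E={y↦-4, x↦12} | C=∅ | D=[(∅, {x↦12}, ∅) :: (∅, ∅, ∅)]]
[13] [S=[-4] | E={x↦12} | C=∅ | D=[(∅, ∅, ∅)]]
[14] [S=[-4] | E=∅ | C=∅ | D=∅]
→ final value -4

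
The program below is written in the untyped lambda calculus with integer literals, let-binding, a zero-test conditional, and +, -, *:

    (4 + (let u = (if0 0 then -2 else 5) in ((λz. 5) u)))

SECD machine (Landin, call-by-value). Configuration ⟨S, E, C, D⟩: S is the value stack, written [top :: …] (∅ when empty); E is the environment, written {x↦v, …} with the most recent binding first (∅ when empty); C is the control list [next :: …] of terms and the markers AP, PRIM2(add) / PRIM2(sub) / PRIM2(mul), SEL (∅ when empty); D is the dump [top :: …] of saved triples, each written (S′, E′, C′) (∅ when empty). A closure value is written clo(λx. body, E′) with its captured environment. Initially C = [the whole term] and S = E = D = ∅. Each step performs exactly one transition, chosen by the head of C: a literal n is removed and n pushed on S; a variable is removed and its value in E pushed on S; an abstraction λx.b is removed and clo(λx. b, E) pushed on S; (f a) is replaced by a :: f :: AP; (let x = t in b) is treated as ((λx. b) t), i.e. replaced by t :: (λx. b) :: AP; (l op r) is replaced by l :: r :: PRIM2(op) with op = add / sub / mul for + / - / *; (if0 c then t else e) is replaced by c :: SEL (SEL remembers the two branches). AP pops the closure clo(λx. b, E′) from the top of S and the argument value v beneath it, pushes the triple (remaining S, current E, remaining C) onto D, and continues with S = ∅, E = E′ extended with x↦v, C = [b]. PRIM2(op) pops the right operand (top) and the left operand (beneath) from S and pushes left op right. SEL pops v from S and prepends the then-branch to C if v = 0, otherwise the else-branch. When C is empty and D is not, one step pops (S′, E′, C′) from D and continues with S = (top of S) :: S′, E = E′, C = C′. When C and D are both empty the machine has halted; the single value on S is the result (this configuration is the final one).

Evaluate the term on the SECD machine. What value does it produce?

[0] <S=∅, E=∅, C=[(4 + (let u = (if0 0 then -2 else 5) in ((λz. 5) u)))], D=∅>
[1] <S=∅, E=∅, C=[4 :: (let u = (if0 0 then -2 else 5) in ((λz. 5) u)) :: PRIM2(add)], D=∅>
[2] <S=[4], E=∅, C=[(let u = (if0 0 then -2 else 5) in ((λz. 5) u)) :: PRIM2(add)], D=∅>
[3] <S=[4], E=∅, C=[(if0 0 then -2 else 5) :: (λu. ((λz. 5) u)) :: AP :: PRIM2(add)], D=∅>
[4] <S=[4], E=∅, C=[0 :: SEL :: (λu. ((λz. 5) u)) :: AP :: PRIM2(add)], D=∅>
[5] <S=[0 :: 4], E=∅, C=[SEL :: (λu. ((λz. 5) u)) :: AP :: PRIM2(add)], D=∅>
[6] <S=[4], E=∅, C=[-2 :: (λu. ((λz. 5) u)) :: AP :: PRIM2(add)], D=∅>
[7] <S=[-2 :: 4], E=∅, C=[(λu. ((λz. 5) u)) :: AP :: PRIM2(add)], D=∅>
[8] <S=[clo(λu. ((λz. 5) u), ∅) :: -2 :: 4], E=∅, C=[AP :: PRIM2(add)], D=∅>
[9] <S=∅, E={u↦-2}, C=[((λz. 5) u)], D=[([4], ∅, [PRIM2(add)])]>
[10] <S=∅, E={u↦-2}, C=[u :: (λz. 5) :: AP], D=[([4], ∅, [PRIM2(add)])]>
[11] <S=[-2], E={u↦-2}, C=[(λz. 5) :: AP], D=[([4], ∅, [PRIM2(add)])]>
[12] <S=[clo(λz. 5, {u↦-2}) :: -2], E={u↦-2}, C=[AP], D=[([4], ∅, [PRIM2(add)])]>
[13] <S=∅, E={z↦-2, u↦-2}, C=[5], D=[(∅, {u↦-2}, ∅) :: ([4], ∅, [PRIM2(add)])]>
[14] <S=[5], E={z↦-2, u↦-2}, C=∅, D=[(∅, {u↦-2}, ∅) :: ([4], ∅, [PRIM2(add)])]>
[15] <S=[5], E={u↦-2}, C=∅, D=[([4], ∅, [PRIM2(add)])]>
[16] <S=[5 :: 4], E=∅, C=[PRIM2(add)], D=∅>
[17] <S=[9], E=∅, C=∅, D=∅>
→ final value 9

Answer: 9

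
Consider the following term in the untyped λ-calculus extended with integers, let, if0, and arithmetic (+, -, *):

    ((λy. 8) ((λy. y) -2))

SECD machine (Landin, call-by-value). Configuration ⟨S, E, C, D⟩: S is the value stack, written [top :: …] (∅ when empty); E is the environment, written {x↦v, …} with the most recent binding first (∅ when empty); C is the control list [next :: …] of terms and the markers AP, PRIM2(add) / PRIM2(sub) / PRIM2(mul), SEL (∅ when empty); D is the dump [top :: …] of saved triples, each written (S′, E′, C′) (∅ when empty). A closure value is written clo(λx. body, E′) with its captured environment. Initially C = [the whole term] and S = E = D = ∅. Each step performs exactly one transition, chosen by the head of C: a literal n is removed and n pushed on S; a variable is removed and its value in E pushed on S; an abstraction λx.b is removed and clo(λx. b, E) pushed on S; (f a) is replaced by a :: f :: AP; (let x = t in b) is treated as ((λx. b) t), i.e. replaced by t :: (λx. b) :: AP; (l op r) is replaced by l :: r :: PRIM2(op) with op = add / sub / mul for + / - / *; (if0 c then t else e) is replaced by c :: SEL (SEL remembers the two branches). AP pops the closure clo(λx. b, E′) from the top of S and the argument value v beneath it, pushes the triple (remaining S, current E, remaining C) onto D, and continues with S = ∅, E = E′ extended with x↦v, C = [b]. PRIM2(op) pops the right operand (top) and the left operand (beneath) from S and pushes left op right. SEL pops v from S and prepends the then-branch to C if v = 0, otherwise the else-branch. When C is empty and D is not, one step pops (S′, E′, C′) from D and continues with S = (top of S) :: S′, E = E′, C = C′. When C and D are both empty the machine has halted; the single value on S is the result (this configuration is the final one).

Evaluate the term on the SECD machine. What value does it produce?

Answer: 8

Derivation:
0. <S=∅, E=∅, C=[((λy. 8) ((λy. y) -2))], D=∅>
1. <S=∅, E=∅, C=[((λy. y) -2) :: (λy. 8) :: AP], D=∅>
2. <S=∅, E=∅, C=[-2 :: (λy. y) :: AP :: (λy. 8) :: AP], D=∅>
3. <S=[-2], E=∅, C=[(λy. y) :: AP :: (λy. 8) :: AP], D=∅>
4. <S=[clo(λy. y, ∅) :: -2], E=∅, C=[AP :: (λy. 8) :: AP], D=∅>
5. <S=∅, E={y↦-2}, C=[y], D=[(∅, ∅, [(λy. 8) :: AP])]>
6. <S=[-2], E={y↦-2}, C=∅, D=[(∅, ∅, [(λy. 8) :: AP])]>
7. <S=[-2], E=∅, C=[(λy. 8) :: AP], D=∅>
8. <S=[clo(λy. 8, ∅) :: -2], E=∅, C=[AP], D=∅>
9. <S=∅, E={y↦-2}, C=[8], D=[(∅, ∅, ∅)]>
10. <S=[8], E={y↦-2}, C=∅, D=[(∅, ∅, ∅)]>
11. <S=[8], E=∅, C=∅, D=∅>
→ final value 8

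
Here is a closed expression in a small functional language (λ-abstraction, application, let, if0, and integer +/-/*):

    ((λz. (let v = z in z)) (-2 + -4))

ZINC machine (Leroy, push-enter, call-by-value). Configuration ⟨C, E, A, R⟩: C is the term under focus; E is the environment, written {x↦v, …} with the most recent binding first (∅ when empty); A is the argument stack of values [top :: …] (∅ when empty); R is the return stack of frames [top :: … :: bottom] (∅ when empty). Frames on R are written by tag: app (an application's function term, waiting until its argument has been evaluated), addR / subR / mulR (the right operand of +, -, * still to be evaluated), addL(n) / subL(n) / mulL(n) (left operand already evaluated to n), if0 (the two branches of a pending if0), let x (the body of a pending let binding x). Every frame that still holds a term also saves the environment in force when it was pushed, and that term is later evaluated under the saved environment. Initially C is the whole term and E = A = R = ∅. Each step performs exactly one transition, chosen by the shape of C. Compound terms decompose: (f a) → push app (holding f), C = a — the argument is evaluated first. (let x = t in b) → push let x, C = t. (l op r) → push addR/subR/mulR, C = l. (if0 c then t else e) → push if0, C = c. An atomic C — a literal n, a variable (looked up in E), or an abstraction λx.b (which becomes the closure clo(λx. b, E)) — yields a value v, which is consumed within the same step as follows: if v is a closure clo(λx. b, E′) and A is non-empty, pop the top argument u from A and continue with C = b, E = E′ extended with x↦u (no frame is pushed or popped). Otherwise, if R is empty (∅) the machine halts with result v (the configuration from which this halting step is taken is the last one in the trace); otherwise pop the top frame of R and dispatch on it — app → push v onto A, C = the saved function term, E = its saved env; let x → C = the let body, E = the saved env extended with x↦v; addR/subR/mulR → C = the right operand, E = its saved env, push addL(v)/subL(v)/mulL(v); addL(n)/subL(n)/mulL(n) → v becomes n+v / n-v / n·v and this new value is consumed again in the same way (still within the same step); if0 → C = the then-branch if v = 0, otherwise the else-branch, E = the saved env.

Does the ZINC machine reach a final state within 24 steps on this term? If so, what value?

t=0: [C=((λz. (let v = z in z)) (-2 + -4)) | E=∅ | A=∅ | R=∅]
t=1: [C=(-2 + -4) | E=∅ | A=∅ | R=[app]]
t=2: [C=-2 | E=∅ | A=∅ | R=[addR :: app]]
t=3: [C=-4 | E=∅ | A=∅ | R=[addL(-2) :: app]]
t=4: [C=(λz. (let v = z in z)) | E=∅ | A=[-6] | R=∅]
t=5: [C=(let v = z in z) | E={z↦-6} | A=∅ | R=∅]
t=6: [C=z | E={z↦-6} | A=∅ | R=[let v]]
t=7: [C=z | E={v↦-6, z↦-6} | A=∅ | R=∅]
→ final value -6

Answer: -6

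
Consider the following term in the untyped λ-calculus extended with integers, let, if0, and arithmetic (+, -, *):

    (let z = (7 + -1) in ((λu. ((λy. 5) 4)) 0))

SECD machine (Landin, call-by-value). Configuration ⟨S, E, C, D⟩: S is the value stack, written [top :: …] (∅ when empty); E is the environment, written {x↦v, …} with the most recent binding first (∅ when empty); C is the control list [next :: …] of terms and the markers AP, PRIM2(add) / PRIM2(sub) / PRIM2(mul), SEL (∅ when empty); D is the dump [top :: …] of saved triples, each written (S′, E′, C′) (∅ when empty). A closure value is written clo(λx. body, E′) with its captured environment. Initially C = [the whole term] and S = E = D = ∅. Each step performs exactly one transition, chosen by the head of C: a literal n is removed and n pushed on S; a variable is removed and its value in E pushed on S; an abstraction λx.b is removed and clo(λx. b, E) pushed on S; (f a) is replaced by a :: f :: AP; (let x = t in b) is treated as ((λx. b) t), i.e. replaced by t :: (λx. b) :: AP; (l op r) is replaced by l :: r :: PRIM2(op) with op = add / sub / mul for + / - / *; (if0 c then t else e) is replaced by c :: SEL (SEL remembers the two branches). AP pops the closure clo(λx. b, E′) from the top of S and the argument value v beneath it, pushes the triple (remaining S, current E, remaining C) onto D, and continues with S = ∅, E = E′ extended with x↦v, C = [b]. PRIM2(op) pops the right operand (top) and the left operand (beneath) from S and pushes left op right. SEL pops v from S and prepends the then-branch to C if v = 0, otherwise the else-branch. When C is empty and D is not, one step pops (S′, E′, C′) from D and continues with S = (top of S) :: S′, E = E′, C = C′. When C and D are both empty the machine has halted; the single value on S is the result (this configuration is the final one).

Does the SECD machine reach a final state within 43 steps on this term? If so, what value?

t=0: ⟨S=∅; E=∅; C=[(let z = (7 + -1) in ((λu. ((λy. 5) 4)) 0))]; D=∅⟩
t=1: ⟨S=∅; E=∅; C=[(7 + -1) :: (λz. ((λu. ((λy. 5) 4)) 0)) :: AP]; D=∅⟩
t=2: ⟨S=∅; E=∅; C=[7 :: -1 :: PRIM2(add) :: (λz. ((λu. ((λy. 5) 4)) 0)) :: AP]; D=∅⟩
t=3: ⟨S=[7]; E=∅; C=[-1 :: PRIM2(add) :: (λz. ((λu. ((λy. 5) 4)) 0)) :: AP]; D=∅⟩
t=4: ⟨S=[-1 :: 7]; E=∅; C=[PRIM2(add) :: (λz. ((λu. ((λy. 5) 4)) 0)) :: AP]; D=∅⟩
t=5: ⟨S=[6]; E=∅; C=[(λz. ((λu. ((λy. 5) 4)) 0)) :: AP]; D=∅⟩
t=6: ⟨S=[clo(λz. ((λu. ((λy. 5) 4)) 0), ∅) :: 6]; E=∅; C=[AP]; D=∅⟩
t=7: ⟨S=∅; E={z↦6}; C=[((λu. ((λy. 5) 4)) 0)]; D=[(∅, ∅, ∅)]⟩
t=8: ⟨S=∅; E={z↦6}; C=[0 :: (λu. ((λy. 5) 4)) :: AP]; D=[(∅, ∅, ∅)]⟩
t=9: ⟨S=[0]; E={z↦6}; C=[(λu. ((λy. 5) 4)) :: AP]; D=[(∅, ∅, ∅)]⟩
t=10: ⟨S=[clo(λu. ((λy. 5) 4), {z↦6}) :: 0]; E={z↦6}; C=[AP]; D=[(∅, ∅, ∅)]⟩
t=11: ⟨S=∅; E={u↦0, z↦6}; C=[((λy. 5) 4)]; D=[(∅, {z↦6}, ∅) :: (∅, ∅, ∅)]⟩
t=12: ⟨S=∅; E={u↦0, z↦6}; C=[4 :: (λy. 5) :: AP]; D=[(∅, {z↦6}, ∅) :: (∅, ∅, ∅)]⟩
t=13: ⟨S=[4]; E={u↦0, z↦6}; C=[(λy. 5) :: AP]; D=[(∅, {z↦6}, ∅) :: (∅, ∅, ∅)]⟩
t=14: ⟨S=[clo(λy. 5, {u↦0, z↦6}) :: 4]; E={u↦0, z↦6}; C=[AP]; D=[(∅, {z↦6}, ∅) :: (∅, ∅, ∅)]⟩
t=15: ⟨S=∅; E={y↦4, u↦0, z↦6}; C=[5]; D=[(∅, {u↦0, z↦6}, ∅) :: (∅, {z↦6}, ∅) :: (∅, ∅, ∅)]⟩
t=16: ⟨S=[5]; E={y↦4, u↦0, z↦6}; C=∅; D=[(∅, {u↦0, z↦6}, ∅) :: (∅, {z↦6}, ∅) :: (∅, ∅, ∅)]⟩
t=17: ⟨S=[5]; E={u↦0, z↦6}; C=∅; D=[(∅, {z↦6}, ∅) :: (∅, ∅, ∅)]⟩
t=18: ⟨S=[5]; E={z↦6}; C=∅; D=[(∅, ∅, ∅)]⟩
t=19: ⟨S=[5]; E=∅; C=∅; D=∅⟩
→ final value 5

Answer: 5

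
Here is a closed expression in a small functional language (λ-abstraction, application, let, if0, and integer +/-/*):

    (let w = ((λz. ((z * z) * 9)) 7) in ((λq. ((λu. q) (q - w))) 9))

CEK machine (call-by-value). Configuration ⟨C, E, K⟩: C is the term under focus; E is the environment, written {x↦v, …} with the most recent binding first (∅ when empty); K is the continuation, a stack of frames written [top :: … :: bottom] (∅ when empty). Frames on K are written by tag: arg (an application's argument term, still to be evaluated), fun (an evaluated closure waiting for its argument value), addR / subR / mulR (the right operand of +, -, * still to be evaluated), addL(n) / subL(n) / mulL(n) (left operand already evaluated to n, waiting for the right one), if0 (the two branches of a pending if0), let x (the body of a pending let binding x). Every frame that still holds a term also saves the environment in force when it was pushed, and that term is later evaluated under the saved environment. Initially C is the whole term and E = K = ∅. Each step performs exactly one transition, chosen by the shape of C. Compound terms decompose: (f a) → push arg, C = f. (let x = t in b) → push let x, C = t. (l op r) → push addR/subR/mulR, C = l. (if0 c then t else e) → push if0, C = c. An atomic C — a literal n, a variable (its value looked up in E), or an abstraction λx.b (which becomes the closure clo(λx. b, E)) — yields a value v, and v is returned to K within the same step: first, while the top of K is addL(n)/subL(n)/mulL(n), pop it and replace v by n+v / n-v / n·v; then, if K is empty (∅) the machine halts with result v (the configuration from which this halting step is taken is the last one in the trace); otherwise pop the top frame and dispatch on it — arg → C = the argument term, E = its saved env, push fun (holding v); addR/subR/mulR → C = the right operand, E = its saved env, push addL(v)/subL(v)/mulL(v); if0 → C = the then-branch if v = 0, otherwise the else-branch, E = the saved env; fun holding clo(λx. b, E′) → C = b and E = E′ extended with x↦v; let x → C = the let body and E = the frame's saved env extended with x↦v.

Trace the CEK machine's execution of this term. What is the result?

[0] <C=(let w = ((λz. ((z * z) * 9)) 7) in ((λq. ((λu. q) (q - w))) 9)), E=∅, K=∅>
[1] <C=((λz. ((z * z) * 9)) 7), E=∅, K=[let w]>
[2] <C=(λz. ((z * z) * 9)), E=∅, K=[arg :: let w]>
[3] <C=7, E=∅, K=[fun :: let w]>
[4] <C=((z * z) * 9), E={z↦7}, K=[let w]>
[5] <C=(z * z), E={z↦7}, K=[mulR :: let w]>
[6] <C=z, E={z↦7}, K=[mulR :: mulR :: let w]>
[7] <C=z, E={z↦7}, K=[mulL(7) :: mulR :: let w]>
[8] <C=9, E={z↦7}, K=[mulL(49) :: let w]>
[9] <C=((λq. ((λu. q) (q - w))) 9), E={w↦441}, K=∅>
[10] <C=(λq. ((λu. q) (q - w))), E={w↦441}, K=[arg]>
[11] <C=9, E={w↦441}, K=[fun]>
[12] <C=((λu. q) (q - w)), E={q↦9, w↦441}, K=∅>
[13] <C=(λu. q), E={q↦9, w↦441}, K=[arg]>
[14] <C=(q - w), E={q↦9, w↦441}, K=[fun]>
[15] <C=q, E={q↦9, w↦441}, K=[subR :: fun]>
[16] <C=w, E={q↦9, w↦441}, K=[subL(9) :: fun]>
[17] <C=q, E={u↦-432, q↦9, w↦441}, K=∅>
→ final value 9

Answer: 9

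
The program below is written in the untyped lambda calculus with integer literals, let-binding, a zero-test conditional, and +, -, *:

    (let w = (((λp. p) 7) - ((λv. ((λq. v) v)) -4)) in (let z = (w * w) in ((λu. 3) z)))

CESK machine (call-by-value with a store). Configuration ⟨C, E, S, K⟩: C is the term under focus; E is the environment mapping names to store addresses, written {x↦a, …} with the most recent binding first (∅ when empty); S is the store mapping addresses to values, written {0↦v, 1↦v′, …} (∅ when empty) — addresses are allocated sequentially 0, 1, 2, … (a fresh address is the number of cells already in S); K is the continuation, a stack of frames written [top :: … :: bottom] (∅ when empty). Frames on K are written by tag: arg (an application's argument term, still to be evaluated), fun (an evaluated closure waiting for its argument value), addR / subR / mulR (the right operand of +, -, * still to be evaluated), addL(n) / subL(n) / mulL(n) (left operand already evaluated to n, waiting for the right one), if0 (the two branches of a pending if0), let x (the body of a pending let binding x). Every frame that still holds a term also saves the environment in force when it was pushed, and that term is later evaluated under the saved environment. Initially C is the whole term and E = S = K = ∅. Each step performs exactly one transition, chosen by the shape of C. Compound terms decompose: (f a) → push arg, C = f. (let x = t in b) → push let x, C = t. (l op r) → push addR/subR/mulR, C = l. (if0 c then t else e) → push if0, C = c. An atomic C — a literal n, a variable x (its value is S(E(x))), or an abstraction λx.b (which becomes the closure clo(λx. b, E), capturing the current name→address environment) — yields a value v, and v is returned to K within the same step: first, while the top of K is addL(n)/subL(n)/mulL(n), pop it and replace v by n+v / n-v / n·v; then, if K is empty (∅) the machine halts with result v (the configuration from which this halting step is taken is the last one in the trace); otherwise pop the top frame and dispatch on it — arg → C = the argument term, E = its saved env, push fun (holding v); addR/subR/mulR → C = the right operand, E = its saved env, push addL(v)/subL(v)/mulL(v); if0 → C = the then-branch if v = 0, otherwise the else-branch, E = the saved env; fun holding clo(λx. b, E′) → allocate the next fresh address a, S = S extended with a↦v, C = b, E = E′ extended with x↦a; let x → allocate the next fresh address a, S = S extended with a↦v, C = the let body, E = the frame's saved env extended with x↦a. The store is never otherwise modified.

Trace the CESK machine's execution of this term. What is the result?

[0] ⟨C=(let w = (((λp. p) 7) - ((λv. ((λq. v) v)) -4)) in (let z = (w * w) in ((λu. 3) z))); E=∅; S=∅; K=∅⟩
[1] ⟨C=(((λp. p) 7) - ((λv. ((λq. v) v)) -4)); E=∅; S=∅; K=[let w]⟩
[2] ⟨C=((λp. p) 7); E=∅; S=∅; K=[subR :: let w]⟩
[3] ⟨C=(λp. p); E=∅; S=∅; K=[arg :: subR :: let w]⟩
[4] ⟨C=7; E=∅; S=∅; K=[fun :: subR :: let w]⟩
[5] ⟨C=p; E={p↦0}; S={0↦7}; K=[subR :: let w]⟩
[6] ⟨C=((λv. ((λq. v) v)) -4); E=∅; S={0↦7}; K=[subL(7) :: let w]⟩
[7] ⟨C=(λv. ((λq. v) v)); E=∅; S={0↦7}; K=[arg :: subL(7) :: let w]⟩
[8] ⟨C=-4; E=∅; S={0↦7}; K=[fun :: subL(7) :: let w]⟩
[9] ⟨C=((λq. v) v); E={v↦1}; S={0↦7, 1↦-4}; K=[subL(7) :: let w]⟩
[10] ⟨C=(λq. v); E={v↦1}; S={0↦7, 1↦-4}; K=[arg :: subL(7) :: let w]⟩
[11] ⟨C=v; E={v↦1}; S={0↦7, 1↦-4}; K=[fun :: subL(7) :: let w]⟩
[12] ⟨C=v; E={q↦2, v↦1}; S={0↦7, 1↦-4, 2↦-4}; K=[subL(7) :: let w]⟩
[13] ⟨C=(let z = (w * w) in ((λu. 3) z)); E={w↦3}; S={0↦7, 1↦-4, 2↦-4, 3↦11}; K=∅⟩
[14] ⟨C=(w * w); E={w↦3}; S={0↦7, 1↦-4, 2↦-4, 3↦11}; K=[let z]⟩
[15] ⟨C=w; E={w↦3}; S={0↦7, 1↦-4, 2↦-4, 3↦11}; K=[mulR :: let z]⟩
[16] ⟨C=w; E={w↦3}; S={0↦7, 1↦-4, 2↦-4, 3↦11}; K=[mulL(11) :: let z]⟩
[17] ⟨C=((λu. 3) z); E={z↦4, w↦3}; S={0↦7, 1↦-4, 2↦-4, 3↦11, 4↦121}; K=∅⟩
[18] ⟨C=(λu. 3); E={z↦4, w↦3}; S={0↦7, 1↦-4, 2↦-4, 3↦11, 4↦121}; K=[arg]⟩
[19] ⟨C=z; E={z↦4, w↦3}; S={0↦7, 1↦-4, 2↦-4, 3↦11, 4↦121}; K=[fun]⟩
[20] ⟨C=3; E={u↦5, z↦4, w↦3}; S={0↦7, 1↦-4, 2↦-4, 3↦11, 4↦121, 5↦121}; K=∅⟩
→ final value 3

Answer: 3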